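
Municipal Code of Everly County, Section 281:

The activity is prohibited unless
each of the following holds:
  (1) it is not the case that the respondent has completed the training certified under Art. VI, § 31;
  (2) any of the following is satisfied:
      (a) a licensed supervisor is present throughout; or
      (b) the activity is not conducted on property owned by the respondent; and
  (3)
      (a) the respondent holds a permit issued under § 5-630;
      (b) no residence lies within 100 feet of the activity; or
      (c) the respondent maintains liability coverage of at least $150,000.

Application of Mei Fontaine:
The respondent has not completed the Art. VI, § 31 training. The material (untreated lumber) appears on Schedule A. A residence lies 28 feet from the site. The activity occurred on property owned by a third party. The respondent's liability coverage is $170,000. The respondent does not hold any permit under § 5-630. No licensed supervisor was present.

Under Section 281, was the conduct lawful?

(1) not (training certified) — met.
(a) supervisor present — not met.
(b) not (own property) — met.
(2) = F OR T = true.
(a) holds permit — fails.
(b) no residence in 100 ft — not met.
(c) coverage ≥ $150,000 — holds.
So (3) is satisfied (F OR F OR T).
Overall: T AND T AND T → true.

Yes — lawful.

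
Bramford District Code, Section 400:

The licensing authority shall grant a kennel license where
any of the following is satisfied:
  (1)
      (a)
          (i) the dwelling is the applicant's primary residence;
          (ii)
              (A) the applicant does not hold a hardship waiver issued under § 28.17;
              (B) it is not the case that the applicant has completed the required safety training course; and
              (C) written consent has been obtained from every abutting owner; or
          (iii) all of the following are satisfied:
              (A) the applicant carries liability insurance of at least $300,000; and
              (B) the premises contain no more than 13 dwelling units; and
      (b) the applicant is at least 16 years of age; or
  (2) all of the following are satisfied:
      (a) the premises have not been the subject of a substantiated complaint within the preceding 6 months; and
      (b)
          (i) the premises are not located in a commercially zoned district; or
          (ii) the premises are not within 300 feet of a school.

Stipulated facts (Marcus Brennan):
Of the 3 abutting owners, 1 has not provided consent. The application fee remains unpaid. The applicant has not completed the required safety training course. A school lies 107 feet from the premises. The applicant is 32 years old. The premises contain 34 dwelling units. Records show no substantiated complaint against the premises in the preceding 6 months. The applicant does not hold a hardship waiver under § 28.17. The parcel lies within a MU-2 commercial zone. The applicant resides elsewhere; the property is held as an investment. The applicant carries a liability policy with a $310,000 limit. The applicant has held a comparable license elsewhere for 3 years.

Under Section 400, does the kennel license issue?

(i) primary residence — not satisfied.
(A) not (hardship waiver) — met.
(B) not (safety training) — met.
(C) all abutters consent — fails.
(ii): T AND T AND F → false.
(A) insurance ≥ $300,000 — met.
(B) ≤ 13 units — not satisfied.
(iii) = T AND F = false.
So (a) is not satisfied (F OR F OR F).
(b) age ≥ 16 — satisfied.
(1) = F AND T = false.
(a) no complaint in 6 mo. — satisfied.
(i) not (commercially zoned) — fails.
(ii) ≥300 ft from school — not satisfied.
So (b) is not satisfied (F OR F).
(2) = T AND F = false.
Overall: F OR F → false.

No — denied.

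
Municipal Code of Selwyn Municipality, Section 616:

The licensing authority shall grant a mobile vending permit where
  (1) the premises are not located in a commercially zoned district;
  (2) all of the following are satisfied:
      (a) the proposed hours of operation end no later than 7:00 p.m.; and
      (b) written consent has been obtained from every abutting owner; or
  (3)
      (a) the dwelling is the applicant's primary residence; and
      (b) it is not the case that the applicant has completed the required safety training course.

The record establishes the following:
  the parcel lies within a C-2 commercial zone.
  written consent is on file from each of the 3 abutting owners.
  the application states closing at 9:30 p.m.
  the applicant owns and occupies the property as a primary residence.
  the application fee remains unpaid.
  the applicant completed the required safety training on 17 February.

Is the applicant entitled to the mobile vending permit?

(1) not (commercially zoned) — fails.
(a) closes by 7 p.m. — not met.
(b) all abutters consent — holds.
(2) = F AND T = false.
(a) primary residence — satisfied.
(b) not (safety training) — not met.
(3): T AND F → false.
Overall = F OR F OR F = false.

No — denied.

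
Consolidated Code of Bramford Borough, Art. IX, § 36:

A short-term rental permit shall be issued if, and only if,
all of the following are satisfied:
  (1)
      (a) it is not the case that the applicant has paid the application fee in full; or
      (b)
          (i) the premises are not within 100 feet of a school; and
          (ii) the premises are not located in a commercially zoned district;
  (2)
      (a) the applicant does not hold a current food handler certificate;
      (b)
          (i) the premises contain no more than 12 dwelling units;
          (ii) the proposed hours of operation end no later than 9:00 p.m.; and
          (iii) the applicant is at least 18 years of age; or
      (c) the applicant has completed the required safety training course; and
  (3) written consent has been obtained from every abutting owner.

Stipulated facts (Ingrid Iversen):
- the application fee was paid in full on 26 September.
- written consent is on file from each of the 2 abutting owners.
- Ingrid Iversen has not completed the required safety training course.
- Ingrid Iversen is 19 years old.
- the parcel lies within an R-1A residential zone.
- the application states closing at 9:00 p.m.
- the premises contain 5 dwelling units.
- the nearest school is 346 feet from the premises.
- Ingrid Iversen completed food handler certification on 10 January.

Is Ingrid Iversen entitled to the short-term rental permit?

Yes — granted.

(a) not (fee paid) — not satisfied.
(i) ≥100 ft from school — met.
(ii) not (commercially zoned) — satisfied.
So (b) is satisfied (T AND T).
(1): F OR T → true.
(a) not (food handler cert.) — fails.
(i) ≤ 12 units — met.
(ii) closes by 9 p.m. — satisfied.
(iii) age ≥ 18 — holds.
So (b) is satisfied (T AND T AND T).
(c) safety training — not satisfied.
(2) = F OR T OR F = true.
(3) all abutters consent — met.
Overall: T AND T AND T → true.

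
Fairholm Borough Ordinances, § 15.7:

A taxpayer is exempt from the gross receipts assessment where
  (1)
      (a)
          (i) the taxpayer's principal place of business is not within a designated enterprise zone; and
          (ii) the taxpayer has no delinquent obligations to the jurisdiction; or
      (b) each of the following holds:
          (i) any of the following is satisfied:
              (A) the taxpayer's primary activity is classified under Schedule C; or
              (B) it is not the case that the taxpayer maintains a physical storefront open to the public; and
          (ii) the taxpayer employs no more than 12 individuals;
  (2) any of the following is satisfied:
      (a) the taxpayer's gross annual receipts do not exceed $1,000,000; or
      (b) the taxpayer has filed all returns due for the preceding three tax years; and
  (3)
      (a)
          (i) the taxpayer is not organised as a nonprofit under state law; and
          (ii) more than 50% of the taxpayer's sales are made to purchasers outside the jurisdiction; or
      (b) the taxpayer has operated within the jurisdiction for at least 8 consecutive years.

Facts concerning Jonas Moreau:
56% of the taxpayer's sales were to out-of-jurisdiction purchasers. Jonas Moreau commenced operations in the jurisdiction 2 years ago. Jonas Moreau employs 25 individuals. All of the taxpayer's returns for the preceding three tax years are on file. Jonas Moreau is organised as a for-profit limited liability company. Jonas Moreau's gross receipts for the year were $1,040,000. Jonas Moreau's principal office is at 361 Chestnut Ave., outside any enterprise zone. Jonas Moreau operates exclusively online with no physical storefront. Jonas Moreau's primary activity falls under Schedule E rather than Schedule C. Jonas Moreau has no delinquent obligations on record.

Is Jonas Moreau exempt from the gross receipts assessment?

(i) not (in enterprise zone) — satisfied.
(ii) no delinquency — met.
(a): T AND T → true.
(A) Schedule C activity — not met.
(B) not (has storefront) — holds.
So (i) is satisfied (F OR T).
(ii) ≤ 12 employees — fails.
(b): T AND F → false.
(1) = T OR F = true.
(a) receipts ≤ $1,000,000 — not satisfied.
(b) returns current — holds.
So (2) is satisfied (F OR T).
(i) not (nonprofit) — satisfied.
(ii) >50% out-of-jur. sales — met.
(a): T AND T → true.
(b) ≥ 8 yrs in jurisdiction — fails.
So (3) is satisfied (T OR F).
Overall = T AND T AND T = true.

Yes — exempt.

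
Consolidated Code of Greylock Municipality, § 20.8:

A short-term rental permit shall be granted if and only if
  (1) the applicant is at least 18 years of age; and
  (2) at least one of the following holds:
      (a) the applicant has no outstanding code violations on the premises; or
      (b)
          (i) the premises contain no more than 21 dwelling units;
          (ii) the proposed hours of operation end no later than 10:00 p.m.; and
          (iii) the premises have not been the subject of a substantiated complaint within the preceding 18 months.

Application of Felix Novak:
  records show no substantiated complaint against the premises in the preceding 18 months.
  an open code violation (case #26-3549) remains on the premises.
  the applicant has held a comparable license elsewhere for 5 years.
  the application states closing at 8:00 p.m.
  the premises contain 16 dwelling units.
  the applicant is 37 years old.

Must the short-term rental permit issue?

(1) age ≥ 18 — holds.
(a) no code violations — fails.
(i) ≤ 21 units — met.
(ii) closes by 10 p.m. — met.
(iii) no complaint in 18 mo. — satisfied.
(b) = T AND T AND T = true.
(2): F OR T → true.
So Overall is satisfied (T AND T).

Yes — granted.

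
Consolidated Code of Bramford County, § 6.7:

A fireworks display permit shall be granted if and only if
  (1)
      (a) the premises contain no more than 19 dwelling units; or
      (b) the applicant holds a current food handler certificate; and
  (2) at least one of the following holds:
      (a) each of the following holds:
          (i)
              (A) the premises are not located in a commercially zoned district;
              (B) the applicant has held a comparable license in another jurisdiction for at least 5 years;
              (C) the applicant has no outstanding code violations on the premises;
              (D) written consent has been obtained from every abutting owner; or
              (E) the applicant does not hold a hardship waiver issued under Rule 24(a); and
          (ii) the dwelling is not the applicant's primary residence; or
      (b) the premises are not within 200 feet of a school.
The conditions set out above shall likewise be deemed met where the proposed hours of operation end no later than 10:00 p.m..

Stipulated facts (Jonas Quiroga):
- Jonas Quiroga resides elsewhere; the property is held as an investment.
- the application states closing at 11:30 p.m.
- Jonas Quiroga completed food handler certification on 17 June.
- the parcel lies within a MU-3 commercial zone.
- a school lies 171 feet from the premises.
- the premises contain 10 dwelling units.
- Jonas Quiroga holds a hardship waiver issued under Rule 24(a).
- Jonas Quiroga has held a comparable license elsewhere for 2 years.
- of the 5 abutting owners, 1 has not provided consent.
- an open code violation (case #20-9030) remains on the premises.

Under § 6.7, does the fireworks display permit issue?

No — denied.

(a) ≤ 19 units — holds.
(b) food handler cert. — holds.
So (1) is satisfied (T OR T).
(A) not (commercially zoned) — not met.
(B) prior license ≥ 5 yr — fails.
(C) no code violations — not satisfied.
(D) all abutters consent — fails.
(E) not (hardship waiver) — not satisfied.
So (i) is not satisfied (F OR F OR F OR F OR F).
(ii) not (primary residence) — holds.
(a): F AND T → false.
(b) ≥200 ft from school — not satisfied.
(2): F OR F → false.
Overall = T AND F = false.
Exception (closes by 10 p.m.) — not satisfied.
Result: main false OR exception false → false.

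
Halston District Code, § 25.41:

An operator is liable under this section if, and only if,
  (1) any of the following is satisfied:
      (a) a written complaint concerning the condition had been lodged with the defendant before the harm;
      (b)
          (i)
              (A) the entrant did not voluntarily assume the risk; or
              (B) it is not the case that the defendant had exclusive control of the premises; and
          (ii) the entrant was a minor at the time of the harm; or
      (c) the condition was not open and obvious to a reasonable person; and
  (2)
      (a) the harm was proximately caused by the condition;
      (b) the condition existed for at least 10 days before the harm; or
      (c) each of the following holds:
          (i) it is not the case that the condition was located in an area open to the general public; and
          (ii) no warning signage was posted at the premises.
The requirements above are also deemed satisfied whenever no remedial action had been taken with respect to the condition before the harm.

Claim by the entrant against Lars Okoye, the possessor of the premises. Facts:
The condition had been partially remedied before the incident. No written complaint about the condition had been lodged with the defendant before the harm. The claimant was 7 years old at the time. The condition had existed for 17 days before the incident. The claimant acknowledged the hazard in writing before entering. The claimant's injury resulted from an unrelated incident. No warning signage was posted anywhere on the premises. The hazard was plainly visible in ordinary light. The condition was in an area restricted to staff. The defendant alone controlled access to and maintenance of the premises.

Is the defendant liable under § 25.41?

(a) complaint lodged — fails.
(A) no assumed risk — fails.
(B) not (exclusive control) — not met.
(i): F OR F → false.
(ii) entrant a minor — satisfied.
So (b) is not satisfied (F AND T).
(c) not open/obvious — not met.
So (1) is not satisfied (F OR F OR F).
(a) proximate cause — not satisfied.
(b) condition ≥10 days old — met.
(i) not (public area) — satisfied.
(ii) no signage posted — holds.
(c) = T AND T = true.
(2): F OR T OR T → true.
So Overall is not satisfied (F AND T).
Exception (no remedial action) — not satisfied.
Result: main false OR exception false → false.

No — not liable.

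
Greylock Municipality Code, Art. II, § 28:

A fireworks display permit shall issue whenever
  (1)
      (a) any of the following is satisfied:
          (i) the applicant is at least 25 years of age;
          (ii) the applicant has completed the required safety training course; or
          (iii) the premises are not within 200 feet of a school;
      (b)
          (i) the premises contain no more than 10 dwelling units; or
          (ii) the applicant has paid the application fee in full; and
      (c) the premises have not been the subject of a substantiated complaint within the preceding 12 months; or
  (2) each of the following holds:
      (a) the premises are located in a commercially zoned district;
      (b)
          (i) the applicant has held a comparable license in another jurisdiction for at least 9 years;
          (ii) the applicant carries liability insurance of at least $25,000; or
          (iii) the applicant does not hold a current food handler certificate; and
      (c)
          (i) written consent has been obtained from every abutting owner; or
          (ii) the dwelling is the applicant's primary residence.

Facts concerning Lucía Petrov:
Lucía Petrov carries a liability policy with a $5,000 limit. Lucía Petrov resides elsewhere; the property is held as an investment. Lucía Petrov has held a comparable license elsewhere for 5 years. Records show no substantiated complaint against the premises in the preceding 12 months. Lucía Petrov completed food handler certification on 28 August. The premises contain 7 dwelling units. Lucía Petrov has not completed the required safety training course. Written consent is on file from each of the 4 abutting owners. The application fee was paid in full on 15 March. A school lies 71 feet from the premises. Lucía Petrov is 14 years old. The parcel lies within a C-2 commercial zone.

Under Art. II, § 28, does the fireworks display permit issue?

(i) age ≥ 25 — not satisfied.
(ii) safety training — fails.
(iii) ≥200 ft from school — not satisfied.
So (a) is not satisfied (F OR F OR F).
(i) ≤ 10 units — met.
(ii) fee paid — holds.
(b): T OR T → true.
(c) no complaint in 12 mo. — holds.
(1) = F AND T AND T = false.
(a) commercially zoned — holds.
(i) prior license ≥ 9 yr — not met.
(ii) insurance ≥ $25,000 — not met.
(iii) not (food handler cert.) — fails.
(b): F OR F OR F → false.
(i) all abutters consent — satisfied.
(ii) primary residence — fails.
(c) = T OR F = true.
(2): T AND F AND T → false.
Overall: F OR F → false.

No — denied.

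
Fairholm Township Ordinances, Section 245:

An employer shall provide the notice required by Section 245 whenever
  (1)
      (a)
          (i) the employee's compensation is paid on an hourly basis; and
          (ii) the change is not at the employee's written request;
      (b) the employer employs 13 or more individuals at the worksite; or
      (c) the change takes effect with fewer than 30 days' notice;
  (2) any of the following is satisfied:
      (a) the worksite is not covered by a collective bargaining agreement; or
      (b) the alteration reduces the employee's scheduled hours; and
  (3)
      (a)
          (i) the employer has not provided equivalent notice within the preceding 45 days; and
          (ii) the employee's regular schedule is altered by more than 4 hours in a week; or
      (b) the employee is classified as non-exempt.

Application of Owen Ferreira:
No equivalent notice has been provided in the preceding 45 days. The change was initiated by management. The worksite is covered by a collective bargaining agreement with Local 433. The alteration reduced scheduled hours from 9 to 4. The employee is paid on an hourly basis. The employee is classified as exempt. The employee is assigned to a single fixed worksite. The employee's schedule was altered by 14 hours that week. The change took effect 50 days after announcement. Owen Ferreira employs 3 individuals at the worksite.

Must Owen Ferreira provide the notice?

(i) hourly-paid — satisfied.
(ii) not employee-requested — met.
So (a) is satisfied (T AND T).
(b) ≥ 13 at site — not met.
(c) < 30 days' notice — not met.
(1): T OR F OR F → true.
(a) no CBA — fails.
(b) hours reduced — met.
So (2) is satisfied (F OR T).
(i) no recent notice — holds.
(ii) schedule shift > 4h — satisfied.
(a): T AND T → true.
(b) non-exempt — not met.
(3) = T OR F = true.
Overall: T AND T AND T → true.

Yes — required.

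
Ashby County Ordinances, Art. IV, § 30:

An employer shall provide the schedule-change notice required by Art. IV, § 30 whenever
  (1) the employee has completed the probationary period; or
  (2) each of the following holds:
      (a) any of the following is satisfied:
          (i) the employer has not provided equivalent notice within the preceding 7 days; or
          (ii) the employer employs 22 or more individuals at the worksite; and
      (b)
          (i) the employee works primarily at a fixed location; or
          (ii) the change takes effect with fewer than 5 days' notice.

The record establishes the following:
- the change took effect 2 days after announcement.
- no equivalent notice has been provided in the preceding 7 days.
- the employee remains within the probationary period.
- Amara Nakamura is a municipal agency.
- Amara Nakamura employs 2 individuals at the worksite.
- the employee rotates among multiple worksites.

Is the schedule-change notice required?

Yes — required.

(1) past probation — not satisfied.
(i) no recent notice — holds.
(ii) ≥ 22 at site — not met.
(a): T OR F → true.
(i) fixed location — fails.
(ii) < 5 days' notice — met.
(b): F OR T → true.
So (2) is satisfied (T AND T).
So Overall is satisfied (F OR T).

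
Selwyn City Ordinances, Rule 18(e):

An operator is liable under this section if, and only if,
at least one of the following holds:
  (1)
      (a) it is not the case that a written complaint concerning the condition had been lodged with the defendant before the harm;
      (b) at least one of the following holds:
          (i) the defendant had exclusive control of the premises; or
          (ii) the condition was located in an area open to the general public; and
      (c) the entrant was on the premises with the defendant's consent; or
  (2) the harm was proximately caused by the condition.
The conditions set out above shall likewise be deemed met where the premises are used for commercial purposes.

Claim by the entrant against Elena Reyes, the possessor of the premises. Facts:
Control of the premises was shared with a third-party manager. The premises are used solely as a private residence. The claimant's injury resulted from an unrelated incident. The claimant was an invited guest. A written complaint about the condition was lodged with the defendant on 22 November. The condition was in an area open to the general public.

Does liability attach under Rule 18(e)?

(a) not (complaint lodged) — fails.
(i) exclusive control — not satisfied.
(ii) public area — satisfied.
(b): F OR T → true.
(c) consent to enter — holds.
(1) = F AND T AND T = false.
(2) proximate cause — not satisfied.
So Overall is not satisfied (F OR F).
Exception (commercial use) — not satisfied.
Result: main false OR exception false → false.

No — not liable.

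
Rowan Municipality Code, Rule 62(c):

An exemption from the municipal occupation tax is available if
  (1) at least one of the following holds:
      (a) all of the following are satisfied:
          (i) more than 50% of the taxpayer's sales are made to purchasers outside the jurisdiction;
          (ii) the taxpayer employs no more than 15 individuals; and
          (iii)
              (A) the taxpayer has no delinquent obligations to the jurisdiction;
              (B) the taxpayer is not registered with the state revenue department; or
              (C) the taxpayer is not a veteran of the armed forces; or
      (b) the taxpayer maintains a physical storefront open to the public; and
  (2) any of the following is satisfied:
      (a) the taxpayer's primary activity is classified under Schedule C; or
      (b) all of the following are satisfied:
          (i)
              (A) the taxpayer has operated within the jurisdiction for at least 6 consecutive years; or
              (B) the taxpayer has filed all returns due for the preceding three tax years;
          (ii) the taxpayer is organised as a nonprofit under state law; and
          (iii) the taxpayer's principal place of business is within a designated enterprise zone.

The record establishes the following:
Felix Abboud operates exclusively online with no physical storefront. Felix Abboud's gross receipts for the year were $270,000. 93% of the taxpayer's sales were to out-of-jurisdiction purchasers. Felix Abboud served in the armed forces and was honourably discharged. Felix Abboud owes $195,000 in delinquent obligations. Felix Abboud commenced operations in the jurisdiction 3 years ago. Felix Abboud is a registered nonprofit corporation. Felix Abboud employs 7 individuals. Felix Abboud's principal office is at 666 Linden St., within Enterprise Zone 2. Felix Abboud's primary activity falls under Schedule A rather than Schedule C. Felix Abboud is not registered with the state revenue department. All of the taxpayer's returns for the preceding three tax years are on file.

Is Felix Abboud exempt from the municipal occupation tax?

Yes — exempt.

(i) >50% out-of-jur. sales — met.
(ii) ≤ 15 employees — satisfied.
(A) no delinquency — not met.
(B) not (state-registered) — holds.
(C) not (veteran) — not met.
(iii) = F OR T OR F = true.
(a) = T AND T AND T = true.
(b) has storefront — fails.
So (1) is satisfied (T OR F).
(a) Schedule C activity — fails.
(A) ≥ 6 yrs in jurisdiction — fails.
(B) returns current — holds.
(i): F OR T → true.
(ii) nonprofit — holds.
(iii) in enterprise zone — holds.
(b): T AND T AND T → true.
So (2) is satisfied (F OR T).
So Overall is satisfied (T AND T).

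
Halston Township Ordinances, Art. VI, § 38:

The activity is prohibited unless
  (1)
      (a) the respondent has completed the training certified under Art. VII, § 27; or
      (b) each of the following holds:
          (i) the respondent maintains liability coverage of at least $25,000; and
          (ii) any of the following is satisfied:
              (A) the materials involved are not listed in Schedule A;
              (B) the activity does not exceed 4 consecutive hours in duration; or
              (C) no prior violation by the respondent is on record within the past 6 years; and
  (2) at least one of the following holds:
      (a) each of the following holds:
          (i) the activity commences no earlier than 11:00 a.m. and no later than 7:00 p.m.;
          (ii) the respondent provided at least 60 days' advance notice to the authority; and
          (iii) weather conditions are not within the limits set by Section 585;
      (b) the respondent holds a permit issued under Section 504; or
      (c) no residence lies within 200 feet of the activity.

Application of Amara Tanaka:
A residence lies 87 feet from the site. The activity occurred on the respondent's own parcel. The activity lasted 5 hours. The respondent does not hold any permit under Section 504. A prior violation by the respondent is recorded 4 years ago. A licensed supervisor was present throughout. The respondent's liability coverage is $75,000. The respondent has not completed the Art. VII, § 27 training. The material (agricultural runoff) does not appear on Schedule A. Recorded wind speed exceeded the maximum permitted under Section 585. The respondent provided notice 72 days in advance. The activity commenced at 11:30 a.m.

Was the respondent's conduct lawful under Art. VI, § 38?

Yes — lawful.

(a) training certified — not met.
(i) coverage ≥ $25,000 — holds.
(A) not (Schedule A material) — satisfied.
(B) ≤ 4 hrs duration — not satisfied.
(C) no prior violation — fails.
(ii) = T OR F OR F = true.
(b) = T AND T = true.
So (1) is satisfied (F OR T).
(i) start within hours — met.
(ii) ≥60 days' notice — met.
(iii) not (weather ok) — met.
(a): T AND T AND T → true.
(b) holds permit — fails.
(c) no residence in 200 ft — not satisfied.
So (2) is satisfied (T OR F OR F).
So Overall is satisfied (T AND T).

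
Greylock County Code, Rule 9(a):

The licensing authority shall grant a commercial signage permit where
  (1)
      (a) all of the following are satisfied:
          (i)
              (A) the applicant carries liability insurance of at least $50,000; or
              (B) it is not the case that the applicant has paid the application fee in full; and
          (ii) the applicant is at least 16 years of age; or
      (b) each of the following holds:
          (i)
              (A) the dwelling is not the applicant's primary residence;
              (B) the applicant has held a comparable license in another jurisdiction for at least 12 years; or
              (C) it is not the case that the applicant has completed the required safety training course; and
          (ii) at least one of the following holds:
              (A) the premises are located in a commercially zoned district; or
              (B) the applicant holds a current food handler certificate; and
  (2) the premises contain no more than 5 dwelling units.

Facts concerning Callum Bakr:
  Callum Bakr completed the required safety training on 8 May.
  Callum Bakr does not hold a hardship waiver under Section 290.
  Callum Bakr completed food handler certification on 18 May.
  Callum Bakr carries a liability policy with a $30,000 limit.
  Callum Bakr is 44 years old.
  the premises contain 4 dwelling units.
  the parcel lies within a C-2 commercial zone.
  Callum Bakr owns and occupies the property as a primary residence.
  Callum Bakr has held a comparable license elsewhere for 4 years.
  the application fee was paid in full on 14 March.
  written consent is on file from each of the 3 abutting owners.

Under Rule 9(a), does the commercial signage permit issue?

(A) insurance ≥ $50,000 — not met.
(B) not (fee paid) — fails.
So (i) is not satisfied (F OR F).
(ii) age ≥ 16 — satisfied.
(a): F AND T → false.
(A) not (primary residence) — not satisfied.
(B) prior license ≥ 12 yr — fails.
(C) not (safety training) — fails.
(i): F OR F OR F → false.
(A) commercially zoned — met.
(B) food handler cert. — holds.
(ii): T OR T → true.
So (b) is not satisfied (F AND T).
(1) = F OR F = false.
(2) ≤ 5 units — met.
So Overall is not satisfied (F AND T).

No — denied.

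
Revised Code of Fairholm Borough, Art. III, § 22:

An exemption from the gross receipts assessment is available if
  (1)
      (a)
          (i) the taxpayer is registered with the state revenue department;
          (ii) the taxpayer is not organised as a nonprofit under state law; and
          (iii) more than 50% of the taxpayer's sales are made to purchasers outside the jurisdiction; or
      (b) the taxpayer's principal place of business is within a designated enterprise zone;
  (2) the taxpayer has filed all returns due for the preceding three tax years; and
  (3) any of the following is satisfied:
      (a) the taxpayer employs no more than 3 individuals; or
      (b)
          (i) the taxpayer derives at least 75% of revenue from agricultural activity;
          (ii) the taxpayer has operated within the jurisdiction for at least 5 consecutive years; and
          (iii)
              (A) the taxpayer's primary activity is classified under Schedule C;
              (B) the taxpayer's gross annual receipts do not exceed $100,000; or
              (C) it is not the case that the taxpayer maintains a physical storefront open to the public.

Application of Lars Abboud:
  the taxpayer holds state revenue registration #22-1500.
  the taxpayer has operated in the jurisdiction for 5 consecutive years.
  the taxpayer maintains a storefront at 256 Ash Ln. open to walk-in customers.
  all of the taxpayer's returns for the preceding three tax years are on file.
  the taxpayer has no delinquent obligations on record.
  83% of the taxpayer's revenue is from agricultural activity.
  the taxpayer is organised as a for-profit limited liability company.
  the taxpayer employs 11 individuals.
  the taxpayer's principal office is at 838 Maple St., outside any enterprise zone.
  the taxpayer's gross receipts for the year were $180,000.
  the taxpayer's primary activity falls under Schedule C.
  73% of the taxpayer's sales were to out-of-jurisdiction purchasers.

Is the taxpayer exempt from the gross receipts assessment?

(i) state-registered — met.
(ii) not (nonprofit) — met.
(iii) >50% out-of-jur. sales — satisfied.
(a) = T AND T AND T = true.
(b) in enterprise zone — not met.
(1): T OR F → true.
(2) returns current — satisfied.
(a) ≤ 3 employees — fails.
(i) ≥75% agricultural — satisfied.
(ii) ≥ 5 yrs in jurisdiction — met.
(A) Schedule C activity — satisfied.
(B) receipts ≤ $100,000 — fails.
(C) not (has storefront) — not satisfied.
(iii) = T OR F OR F = true.
(b) = T AND T AND T = true.
So (3) is satisfied (F OR T).
So Overall is satisfied (T AND T AND T).

Yes — exempt.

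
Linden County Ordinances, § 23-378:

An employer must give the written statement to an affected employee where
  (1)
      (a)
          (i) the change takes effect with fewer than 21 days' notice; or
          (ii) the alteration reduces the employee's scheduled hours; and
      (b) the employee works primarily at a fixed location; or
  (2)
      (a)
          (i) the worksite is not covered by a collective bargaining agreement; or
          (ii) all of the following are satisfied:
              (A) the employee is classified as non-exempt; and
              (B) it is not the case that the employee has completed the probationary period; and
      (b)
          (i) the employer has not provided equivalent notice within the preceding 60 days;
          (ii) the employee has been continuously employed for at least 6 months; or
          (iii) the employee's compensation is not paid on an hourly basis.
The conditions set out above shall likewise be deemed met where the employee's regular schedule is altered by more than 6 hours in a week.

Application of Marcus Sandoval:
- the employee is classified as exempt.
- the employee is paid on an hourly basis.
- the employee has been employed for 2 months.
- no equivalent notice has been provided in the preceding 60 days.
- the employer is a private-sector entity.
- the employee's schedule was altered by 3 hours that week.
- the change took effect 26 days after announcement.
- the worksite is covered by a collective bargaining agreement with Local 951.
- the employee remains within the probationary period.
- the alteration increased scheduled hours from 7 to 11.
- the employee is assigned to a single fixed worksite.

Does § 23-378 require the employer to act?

No — not required.

(i) < 21 days' notice — not satisfied.
(ii) hours reduced — fails.
(a): F OR F → false.
(b) fixed location — holds.
(1) = F AND T = false.
(i) no CBA — not met.
(A) non-exempt — not satisfied.
(B) not (past probation) — holds.
So (ii) is not satisfied (F AND T).
(a): F OR F → false.
(i) no recent notice — met.
(ii) tenure ≥ 6 mo. — not satisfied.
(iii) not (hourly-paid) — not met.
So (b) is satisfied (T OR F OR F).
So (2) is not satisfied (F AND T).
Overall = F OR F = false.
Exception (schedule shift > 6h) — not satisfied.
Result: main false OR exception false → false.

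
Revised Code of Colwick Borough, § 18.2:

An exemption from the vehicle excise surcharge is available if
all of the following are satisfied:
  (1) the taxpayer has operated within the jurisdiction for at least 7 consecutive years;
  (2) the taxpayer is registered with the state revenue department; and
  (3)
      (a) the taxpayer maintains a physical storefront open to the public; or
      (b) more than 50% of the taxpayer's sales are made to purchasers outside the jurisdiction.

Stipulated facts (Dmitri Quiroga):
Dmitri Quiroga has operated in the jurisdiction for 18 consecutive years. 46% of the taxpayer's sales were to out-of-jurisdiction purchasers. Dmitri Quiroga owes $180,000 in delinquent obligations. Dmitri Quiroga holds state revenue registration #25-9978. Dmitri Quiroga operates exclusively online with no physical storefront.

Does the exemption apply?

No — not exempt.

(1) ≥ 7 yrs in jurisdiction — holds.
(2) state-registered — met.
(a) has storefront — not satisfied.
(b) >50% out-of-jur. sales — not satisfied.
So (3) is not satisfied (F OR F).
Overall = T AND T AND F = false.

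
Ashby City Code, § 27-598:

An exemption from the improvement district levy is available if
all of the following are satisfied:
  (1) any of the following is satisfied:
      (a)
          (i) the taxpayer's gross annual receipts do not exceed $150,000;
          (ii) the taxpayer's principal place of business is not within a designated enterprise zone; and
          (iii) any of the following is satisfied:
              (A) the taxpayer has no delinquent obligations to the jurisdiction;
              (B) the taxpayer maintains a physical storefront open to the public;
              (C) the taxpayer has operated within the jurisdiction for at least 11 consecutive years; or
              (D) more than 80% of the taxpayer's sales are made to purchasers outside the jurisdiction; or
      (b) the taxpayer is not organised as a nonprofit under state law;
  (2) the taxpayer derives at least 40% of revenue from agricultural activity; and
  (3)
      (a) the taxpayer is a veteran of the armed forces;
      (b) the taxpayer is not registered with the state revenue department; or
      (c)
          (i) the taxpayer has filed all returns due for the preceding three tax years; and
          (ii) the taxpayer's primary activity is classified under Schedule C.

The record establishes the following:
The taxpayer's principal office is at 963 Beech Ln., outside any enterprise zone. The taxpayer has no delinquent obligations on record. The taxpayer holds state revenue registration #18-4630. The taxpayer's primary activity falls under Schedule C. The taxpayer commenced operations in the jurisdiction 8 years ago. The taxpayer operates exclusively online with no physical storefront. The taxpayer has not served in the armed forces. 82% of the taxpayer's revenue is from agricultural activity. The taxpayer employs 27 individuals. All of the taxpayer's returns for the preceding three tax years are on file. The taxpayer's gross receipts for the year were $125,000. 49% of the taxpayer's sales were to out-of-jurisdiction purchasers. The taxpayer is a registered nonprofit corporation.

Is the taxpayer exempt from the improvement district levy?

Yes — exempt.

(i) receipts ≤ $150,000 — holds.
(ii) not (in enterprise zone) — met.
(A) no delinquency — holds.
(B) has storefront — fails.
(C) ≥ 11 yrs in jurisdiction — not satisfied.
(D) >80% out-of-jur. sales — fails.
(iii) = T OR F OR F OR F = true.
(a): T AND T AND T → true.
(b) not (nonprofit) — fails.
(1) = T OR F = true.
(2) ≥40% agricultural — holds.
(a) veteran — fails.
(b) not (state-registered) — not met.
(i) returns current — satisfied.
(ii) Schedule C activity — met.
So (c) is satisfied (T AND T).
(3): F OR F OR T → true.
Overall = T AND T AND T = true.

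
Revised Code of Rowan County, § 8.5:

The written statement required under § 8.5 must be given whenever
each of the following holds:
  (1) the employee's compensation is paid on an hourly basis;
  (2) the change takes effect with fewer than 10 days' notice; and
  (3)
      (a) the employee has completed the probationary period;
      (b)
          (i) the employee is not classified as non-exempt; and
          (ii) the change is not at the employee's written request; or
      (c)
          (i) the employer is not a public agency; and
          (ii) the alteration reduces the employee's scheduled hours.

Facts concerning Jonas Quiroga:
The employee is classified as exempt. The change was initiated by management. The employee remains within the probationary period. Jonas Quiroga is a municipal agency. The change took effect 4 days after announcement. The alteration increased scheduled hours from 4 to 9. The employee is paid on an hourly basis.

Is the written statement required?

Yes — required.

(1) hourly-paid — met.
(2) < 10 days' notice — met.
(a) past probation — not satisfied.
(i) not (non-exempt) — met.
(ii) not employee-requested — met.
(b) = T AND T = true.
(i) not (public agency) — fails.
(ii) hours reduced — not met.
(c) = F AND F = false.
(3): F OR T OR F → true.
Overall = T AND T AND T = true.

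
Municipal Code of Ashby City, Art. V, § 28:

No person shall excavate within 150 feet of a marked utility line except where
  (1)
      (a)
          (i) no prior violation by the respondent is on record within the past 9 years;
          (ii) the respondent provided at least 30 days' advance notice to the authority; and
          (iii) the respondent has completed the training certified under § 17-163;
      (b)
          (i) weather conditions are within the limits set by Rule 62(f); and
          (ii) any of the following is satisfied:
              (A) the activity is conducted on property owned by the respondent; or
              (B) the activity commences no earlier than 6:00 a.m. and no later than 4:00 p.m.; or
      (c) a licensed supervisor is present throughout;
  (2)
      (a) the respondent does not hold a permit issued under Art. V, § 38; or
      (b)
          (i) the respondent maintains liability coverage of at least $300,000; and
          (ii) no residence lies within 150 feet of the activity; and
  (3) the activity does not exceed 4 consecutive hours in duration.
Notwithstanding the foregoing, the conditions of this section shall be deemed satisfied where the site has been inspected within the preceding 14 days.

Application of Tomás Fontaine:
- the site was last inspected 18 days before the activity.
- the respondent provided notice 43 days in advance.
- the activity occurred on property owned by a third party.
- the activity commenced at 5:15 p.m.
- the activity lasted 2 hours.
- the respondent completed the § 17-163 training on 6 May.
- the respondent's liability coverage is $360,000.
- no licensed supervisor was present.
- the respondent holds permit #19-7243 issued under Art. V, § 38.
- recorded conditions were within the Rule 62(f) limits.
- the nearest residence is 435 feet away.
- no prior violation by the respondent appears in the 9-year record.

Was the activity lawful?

(i) no prior violation — satisfied.
(ii) ≥30 days' notice — met.
(iii) training certified — holds.
So (a) is satisfied (T AND T AND T).
(i) weather ok — satisfied.
(A) own property — fails.
(B) start within hours — not satisfied.
(ii) = F OR F = false.
So (b) is not satisfied (T AND F).
(c) supervisor present — not satisfied.
So (1) is satisfied (T OR F OR F).
(a) not (holds permit) — fails.
(i) coverage ≥ $300,000 — satisfied.
(ii) no residence in 150 ft — holds.
So (b) is satisfied (T AND T).
(2) = F OR T = true.
(3) ≤ 4 hrs duration — holds.
Overall = T AND T AND T = true.
Exception (site inspected) — not satisfied.
Result: main true OR exception false → true.

Yes — lawful.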